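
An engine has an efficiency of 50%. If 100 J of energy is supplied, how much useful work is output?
W_out = η·W_in = 0.5·100 = 50.0 J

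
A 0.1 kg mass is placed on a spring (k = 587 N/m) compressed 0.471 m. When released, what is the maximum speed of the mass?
½kx² = ½mv² ⇒ v = x√(k/m) = (0.471)√(587/0.1) = 36.09 m/s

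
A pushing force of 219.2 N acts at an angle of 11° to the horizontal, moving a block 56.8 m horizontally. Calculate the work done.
W = F·d·cosθ = (219.2)(56.8)cos(11°) = 12220 J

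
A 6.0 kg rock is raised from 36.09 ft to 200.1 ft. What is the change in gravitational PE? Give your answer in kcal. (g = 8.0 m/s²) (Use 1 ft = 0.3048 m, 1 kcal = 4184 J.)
Convert to SI: m = 6.0 kg, Δh = 49.9902 m
ΔPE = mgΔh = (6.0)(8.0)(49.9902) = 2399.53 J = 0.5735 kcal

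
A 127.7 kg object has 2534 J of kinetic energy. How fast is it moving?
v = √(2·KE/m) = √(2·2534/127.7) = 6.3 m/s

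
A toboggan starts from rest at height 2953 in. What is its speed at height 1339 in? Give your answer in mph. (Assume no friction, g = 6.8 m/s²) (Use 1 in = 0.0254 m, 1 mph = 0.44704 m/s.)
Convert to SI: h₁−h₂ = 40.9956 m
mgh₁ = mgh₂ + ½mv² ⇒ v = √(2g(h₁−h₂)) = √(2·6.8·40.9956) = 23.6123 m/s = 52.82 mph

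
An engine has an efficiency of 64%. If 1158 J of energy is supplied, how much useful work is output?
W_out = η·W_in = 0.64·1158 = 741.12 J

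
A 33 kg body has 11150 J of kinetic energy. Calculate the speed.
v = √(2·KE/m) = √(2·11150/33) = 26.0 m/s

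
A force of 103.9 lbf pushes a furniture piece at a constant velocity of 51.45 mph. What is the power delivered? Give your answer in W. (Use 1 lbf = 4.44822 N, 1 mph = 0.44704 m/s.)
Convert to SI: F = 462.17 N, v = 23.0002 m/s
P = Fv = (462.17)(23.0002) = 10630 W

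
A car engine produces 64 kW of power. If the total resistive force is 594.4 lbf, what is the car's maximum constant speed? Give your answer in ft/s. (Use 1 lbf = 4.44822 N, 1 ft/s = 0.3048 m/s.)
Convert to SI: F = 2644.02 N
P = Fv ⇒ v = P/F = 64000 W/2644.02 N = 24.2055 m/s = 79.41 ft/s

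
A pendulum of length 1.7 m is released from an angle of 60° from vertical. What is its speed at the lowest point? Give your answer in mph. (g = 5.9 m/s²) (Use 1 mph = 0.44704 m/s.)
h = L(1 − cosθ) = 1.7(1 − cos60°) = 0.85 m
v = √(2gh) = √(2·5.9·0.85) = 3.16702 m/s = 7.084 mph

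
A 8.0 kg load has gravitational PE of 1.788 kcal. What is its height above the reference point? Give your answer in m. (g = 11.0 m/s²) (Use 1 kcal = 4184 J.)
Convert to SI: m = 8.0 kg, PE = 7480.99 J
h = PE/(mg) = 7480.99/(8.0·11.0) = 85.01 m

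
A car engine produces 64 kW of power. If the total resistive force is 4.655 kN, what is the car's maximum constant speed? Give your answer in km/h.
Convert to SI: F = 4655.0 N
P = Fv ⇒ v = P/F = 64000 W/4655.0 N = 13.7487 m/s = 49.5 km/h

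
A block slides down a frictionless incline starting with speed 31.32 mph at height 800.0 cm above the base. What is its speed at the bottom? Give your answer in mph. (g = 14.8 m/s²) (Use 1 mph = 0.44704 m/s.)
Convert to SI: v₀ = 14.0013 m/s, h = 8.0 m
½mv₀² + mgh = ½mv² ⇒ v = √(v₀² + 2gh) = √(14.0013² + 2·14.8·8.0) = 20.8047 m/s = 46.54 mph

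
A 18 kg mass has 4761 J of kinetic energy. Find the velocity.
v = √(2·KE/m) = √(2·4761/18) = 23.0 m/s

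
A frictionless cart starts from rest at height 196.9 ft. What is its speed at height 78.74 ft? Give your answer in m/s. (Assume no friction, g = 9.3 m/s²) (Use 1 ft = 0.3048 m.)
Convert to SI: h₁−h₂ = 36.0152 m
mgh₁ = mgh₂ + ½mv² ⇒ v = √(2g(h₁−h₂)) = √(2·9.3·36.0152) = 25.88 m/s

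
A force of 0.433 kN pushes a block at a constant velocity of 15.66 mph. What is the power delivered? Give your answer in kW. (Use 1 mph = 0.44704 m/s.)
Convert to SI: F = 433.0 N, v = 7.00065 m/s
P = Fv = (433.0)(7.00065) = 3031.28 W = 3.031 kW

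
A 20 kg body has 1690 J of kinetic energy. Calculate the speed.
v = √(2·KE/m) = √(2·1690/20) = 13.0 m/s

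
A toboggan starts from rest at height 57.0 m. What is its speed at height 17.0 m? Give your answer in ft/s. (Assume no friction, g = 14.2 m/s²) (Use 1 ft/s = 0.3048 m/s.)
mgh₁ = mgh₂ + ½mv² ⇒ v = √(2g(h₁−h₂)) = √(2·14.2·40.0) = 33.7046 m/s = 110.6 ft/s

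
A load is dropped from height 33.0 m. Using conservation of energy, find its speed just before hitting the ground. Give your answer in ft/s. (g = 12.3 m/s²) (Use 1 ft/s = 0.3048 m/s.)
mgh = ½mv² ⇒ v = √(2gh) = √(2·12.3·33.0) = 28.4921 m/s = 93.48 ft/s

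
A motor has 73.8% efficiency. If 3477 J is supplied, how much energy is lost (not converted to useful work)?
W_lost = W_in(1 − η) = 3477·(1 − 0.738) = 911.0 J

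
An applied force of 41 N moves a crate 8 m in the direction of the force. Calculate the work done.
W = F·d = (41)(8) = 328.0 J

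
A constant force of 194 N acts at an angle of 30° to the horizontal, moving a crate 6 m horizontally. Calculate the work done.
W = F·d·cosθ = (194)(6)cos(30°) = 1008 J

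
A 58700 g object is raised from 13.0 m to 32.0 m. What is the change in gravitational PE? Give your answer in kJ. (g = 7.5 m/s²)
Convert to SI: m = 58.7 kg, Δh = 19.0 m
ΔPE = mgΔh = (58.7)(7.5)(19.0) = 8364.75 J = 8.365 kJ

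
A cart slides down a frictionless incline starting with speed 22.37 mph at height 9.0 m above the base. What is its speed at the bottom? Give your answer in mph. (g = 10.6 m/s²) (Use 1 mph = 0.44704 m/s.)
Convert to SI: v₀ = 10.0003 m/s, h = 9.0 m
½mv₀² + mgh = ½mv² ⇒ v = √(v₀² + 2gh) = √(10.0003² + 2·10.6·9.0) = 17.053 m/s = 38.15 mph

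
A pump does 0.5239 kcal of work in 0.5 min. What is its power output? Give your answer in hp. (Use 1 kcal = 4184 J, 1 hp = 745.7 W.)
Convert to SI: W = 2192.0 J, t = 30.0 s
P = W/t = 2192.0/30.0 = 73.0666 W = 0.09798 hp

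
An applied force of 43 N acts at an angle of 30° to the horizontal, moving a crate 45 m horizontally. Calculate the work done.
W = F·d·cosθ = (43)(45)cos(30°) = 1676 J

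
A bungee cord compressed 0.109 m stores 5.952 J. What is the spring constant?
k = 2·PE/x² = 2·5.952/(0.109)² = 1002 N/m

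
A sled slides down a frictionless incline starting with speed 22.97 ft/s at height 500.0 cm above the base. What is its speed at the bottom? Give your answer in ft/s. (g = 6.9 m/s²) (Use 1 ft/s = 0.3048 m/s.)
Convert to SI: v₀ = 7.00126 m/s, h = 5.0 m
½mv₀² + mgh = ½mv² ⇒ v = √(v₀² + 2gh) = √(7.00126² + 2·6.9·5.0) = 10.8636 m/s = 35.64 ft/s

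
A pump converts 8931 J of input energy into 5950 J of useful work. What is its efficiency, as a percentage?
η = W_out/W_in = 5950/8931 = 66.62%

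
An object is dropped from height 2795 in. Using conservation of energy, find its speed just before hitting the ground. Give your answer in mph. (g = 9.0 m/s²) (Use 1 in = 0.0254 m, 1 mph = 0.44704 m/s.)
Convert to SI: h = 70.993 m
mgh = ½mv² ⇒ v = √(2gh) = √(2·9.0·70.993) = 35.7474 m/s = 79.96 mph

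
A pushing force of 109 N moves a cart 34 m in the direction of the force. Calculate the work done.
W = F·d = (109)(34) = 3706 J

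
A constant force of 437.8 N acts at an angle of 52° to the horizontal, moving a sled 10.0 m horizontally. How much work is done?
W = F·d·cosθ = (437.8)(10.0)cos(52°) = 2695 J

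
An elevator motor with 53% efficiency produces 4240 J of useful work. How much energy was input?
W_in = W_out/η = 4240/0.53 = 8000 J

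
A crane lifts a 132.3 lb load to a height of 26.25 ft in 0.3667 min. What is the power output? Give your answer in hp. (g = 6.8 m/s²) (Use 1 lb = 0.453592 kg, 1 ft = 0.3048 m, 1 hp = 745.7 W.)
Convert to SI: m = 60.0102 kg, h = 8.001 m, t = 22.002 s
P = mgh/t = (60.0102)(6.8)(8.001)/22.002 = 148.394 W = 0.199 hp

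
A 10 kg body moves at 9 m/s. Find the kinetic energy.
KE = ½mv² = ½(10)(9)² = 405.0 J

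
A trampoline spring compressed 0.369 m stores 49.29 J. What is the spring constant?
k = 2·PE/x² = 2·49.29/(0.369)² = 724.0 N/m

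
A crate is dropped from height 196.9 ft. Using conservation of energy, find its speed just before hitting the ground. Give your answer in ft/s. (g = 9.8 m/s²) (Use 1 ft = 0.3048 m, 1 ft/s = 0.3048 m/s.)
Convert to SI: h = 60.0151 m
mgh = ½mv² ⇒ v = √(2gh) = √(2·9.8·60.0151) = 34.2972 m/s = 112.5 ft/s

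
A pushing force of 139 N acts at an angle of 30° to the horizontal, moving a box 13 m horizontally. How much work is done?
W = F·d·cosθ = (139)(13)cos(30°) = 1565 J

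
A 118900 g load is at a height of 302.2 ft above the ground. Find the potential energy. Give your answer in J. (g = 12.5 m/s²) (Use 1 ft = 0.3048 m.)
Convert to SI: m = 118.9 kg, h = 92.1106 m
PE = mgh = (118.9)(12.5)(92.1106) = 136900 J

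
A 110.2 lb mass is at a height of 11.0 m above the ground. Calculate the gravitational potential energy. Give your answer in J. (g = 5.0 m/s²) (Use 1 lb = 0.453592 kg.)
Convert to SI: m = 49.9858 kg, h = 11.0 m
PE = mgh = (49.9858)(5.0)(11.0) = 2749 J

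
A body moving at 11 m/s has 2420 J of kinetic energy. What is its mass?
m = 2·KE/v² = 2·2420/(11)² = 40.0 kg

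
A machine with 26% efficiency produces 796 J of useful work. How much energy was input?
W_in = W_out/η = 796/0.26 = 3062 J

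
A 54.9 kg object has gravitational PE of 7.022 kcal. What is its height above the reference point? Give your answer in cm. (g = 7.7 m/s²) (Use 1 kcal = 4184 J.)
Convert to SI: m = 54.9 kg, PE = 29380.0 J
h = PE/(mg) = 29380.0/(54.9·7.7) = 69.5007 m = 6950 cm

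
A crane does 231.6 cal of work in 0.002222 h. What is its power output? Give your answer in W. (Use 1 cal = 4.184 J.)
Convert to SI: W = 969.014 J, t = 7.9992 s
P = W/t = 969.014/7.9992 = 121.1 W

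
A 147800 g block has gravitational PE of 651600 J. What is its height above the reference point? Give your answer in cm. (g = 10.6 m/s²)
Convert to SI: m = 147.8 kg, PE = 651600 J
h = PE/(mg) = 651600/(147.8·10.6) = 415.911 m = 41590 cm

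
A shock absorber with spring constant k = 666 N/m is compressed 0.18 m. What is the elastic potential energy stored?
PE = ½kx² = ½(666)(0.18)² = 10.79 J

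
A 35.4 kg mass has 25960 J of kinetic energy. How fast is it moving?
v = √(2·KE/m) = √(2·25960/35.4) = 38.3 m/s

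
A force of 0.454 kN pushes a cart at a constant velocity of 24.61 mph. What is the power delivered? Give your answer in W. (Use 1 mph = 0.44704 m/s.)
Convert to SI: F = 454.0 N, v = 11.0017 m/s
P = Fv = (454.0)(11.0017) = 4995 W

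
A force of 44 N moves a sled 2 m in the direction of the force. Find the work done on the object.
W = F·d = (44)(2) = 88.0 J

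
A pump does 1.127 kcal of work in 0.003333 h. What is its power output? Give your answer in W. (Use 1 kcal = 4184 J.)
Convert to SI: W = 4715.37 J, t = 11.9988 s
P = W/t = 4715.37/11.9988 = 393.0 W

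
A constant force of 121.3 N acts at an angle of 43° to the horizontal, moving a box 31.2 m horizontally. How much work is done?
W = F·d·cosθ = (121.3)(31.2)cos(43°) = 2768 J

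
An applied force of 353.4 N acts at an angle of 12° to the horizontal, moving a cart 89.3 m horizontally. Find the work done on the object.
W = F·d·cosθ = (353.4)(89.3)cos(12°) = 30870 J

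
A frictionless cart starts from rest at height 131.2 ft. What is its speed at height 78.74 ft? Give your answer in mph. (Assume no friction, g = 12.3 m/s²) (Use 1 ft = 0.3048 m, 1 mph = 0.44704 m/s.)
Convert to SI: h₁−h₂ = 15.9898 m
mgh₁ = mgh₂ + ½mv² ⇒ v = √(2g(h₁−h₂)) = √(2·12.3·15.9898) = 19.833 m/s = 44.37 mph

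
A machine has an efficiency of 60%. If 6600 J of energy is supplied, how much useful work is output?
W_out = η·W_in = 0.6·6600 = 3960.0 J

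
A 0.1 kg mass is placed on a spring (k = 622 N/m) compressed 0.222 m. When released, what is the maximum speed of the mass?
½kx² = ½mv² ⇒ v = x√(k/m) = (0.222)√(622/0.1) = 17.51 m/s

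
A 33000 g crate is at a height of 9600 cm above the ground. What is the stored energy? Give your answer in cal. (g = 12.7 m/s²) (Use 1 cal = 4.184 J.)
Convert to SI: m = 33.0 kg, h = 96.0 m
PE = mgh = (33.0)(12.7)(96.0) = 40233.6 J = 9616 cal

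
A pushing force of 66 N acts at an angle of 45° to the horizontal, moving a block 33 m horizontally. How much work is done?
W = F·d·cosθ = (66)(33)cos(45°) = 1540 J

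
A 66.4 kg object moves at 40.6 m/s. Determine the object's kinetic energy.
KE = ½mv² = ½(66.4)(40.6)² = 54730 J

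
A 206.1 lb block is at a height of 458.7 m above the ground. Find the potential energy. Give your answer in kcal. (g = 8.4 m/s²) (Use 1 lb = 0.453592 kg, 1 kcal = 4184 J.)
Convert to SI: m = 93.4853 kg, h = 458.7 m
PE = mgh = (93.4853)(8.4)(458.7) = 360206 J = 86.09 kcal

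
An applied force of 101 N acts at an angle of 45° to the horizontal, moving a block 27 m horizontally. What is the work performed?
W = F·d·cosθ = (101)(27)cos(45°) = 1928 J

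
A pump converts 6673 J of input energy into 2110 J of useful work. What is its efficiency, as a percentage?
η = W_out/W_in = 2110/6673 = 31.62%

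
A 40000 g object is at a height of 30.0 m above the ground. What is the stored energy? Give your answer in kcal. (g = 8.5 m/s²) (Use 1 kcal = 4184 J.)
Convert to SI: m = 40.0 kg, h = 30.0 m
PE = mgh = (40.0)(8.5)(30.0) = 10200.0 J = 2.438 kcal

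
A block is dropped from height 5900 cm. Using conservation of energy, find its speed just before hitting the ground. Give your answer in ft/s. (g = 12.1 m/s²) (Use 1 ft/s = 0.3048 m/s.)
Convert to SI: h = 59.0 m
mgh = ½mv² ⇒ v = √(2gh) = √(2·12.1·59.0) = 37.7862 m/s = 124.0 ft/s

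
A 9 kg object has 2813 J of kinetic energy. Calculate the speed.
v = √(2·KE/m) = √(2·2813/9) = 25.0 m/s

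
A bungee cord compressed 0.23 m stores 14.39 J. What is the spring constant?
k = 2·PE/x² = 2·14.39/(0.23)² = 544.0 N/m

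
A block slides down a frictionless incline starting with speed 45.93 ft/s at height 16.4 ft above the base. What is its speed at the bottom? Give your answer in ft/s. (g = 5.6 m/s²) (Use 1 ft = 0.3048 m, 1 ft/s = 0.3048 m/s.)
Convert to SI: v₀ = 13.9995 m/s, h = 4.99872 m
½mv₀² + mgh = ½mv² ⇒ v = √(v₀² + 2gh) = √(13.9995² + 2·5.6·4.99872) = 15.8736 m/s = 52.08 ft/s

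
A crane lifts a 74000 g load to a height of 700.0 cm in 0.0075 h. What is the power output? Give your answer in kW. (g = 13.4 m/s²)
Convert to SI: m = 74.0 kg, h = 7.0 m, t = 27.0 s
P = mgh/t = (74.0)(13.4)(7.0)/27.0 = 257.081 W = 0.2571 kW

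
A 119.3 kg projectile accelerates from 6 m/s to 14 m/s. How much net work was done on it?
W = ΔKE = ½m(v₂² − v₁²) = ½(119.3)(14² − 6²) = 9544.0 J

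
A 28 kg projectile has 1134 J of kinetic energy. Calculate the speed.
v = √(2·KE/m) = √(2·1134/28) = 9.0 m/s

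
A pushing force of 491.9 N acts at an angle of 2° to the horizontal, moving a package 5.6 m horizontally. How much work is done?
W = F·d·cosθ = (491.9)(5.6)cos(2°) = 2753 J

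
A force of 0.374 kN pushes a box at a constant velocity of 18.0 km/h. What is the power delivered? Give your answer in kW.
Convert to SI: F = 374.0 N, v = 5.0 m/s
P = Fv = (374.0)(5.0) = 1870.0 W = 1.87 kW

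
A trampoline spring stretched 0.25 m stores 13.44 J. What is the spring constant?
k = 2·PE/x² = 2·13.44/(0.25)² = 430.1 N/m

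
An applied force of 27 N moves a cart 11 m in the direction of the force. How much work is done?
W = F·d = (27)(11) = 297.0 J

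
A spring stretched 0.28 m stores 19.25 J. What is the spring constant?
k = 2·PE/x² = 2·19.25/(0.28)² = 491.1 N/m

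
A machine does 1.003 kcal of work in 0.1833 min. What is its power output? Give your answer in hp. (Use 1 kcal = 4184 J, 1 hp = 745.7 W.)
Convert to SI: W = 4196.55 J, t = 10.998 s
P = W/t = 4196.55/10.998 = 381.574 W = 0.5117 hp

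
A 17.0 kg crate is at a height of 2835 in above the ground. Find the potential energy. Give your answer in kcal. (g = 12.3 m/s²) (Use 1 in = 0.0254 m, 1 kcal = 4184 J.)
Convert to SI: m = 17.0 kg, h = 72.009 m
PE = mgh = (17.0)(12.3)(72.009) = 15057.1 J = 3.599 kcal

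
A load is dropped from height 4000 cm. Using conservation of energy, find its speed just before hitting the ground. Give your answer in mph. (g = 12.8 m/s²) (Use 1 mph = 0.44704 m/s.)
Convert to SI: h = 40.0 m
mgh = ½mv² ⇒ v = √(2gh) = √(2·12.8·40.0) = 32.0 m/s = 71.58 mph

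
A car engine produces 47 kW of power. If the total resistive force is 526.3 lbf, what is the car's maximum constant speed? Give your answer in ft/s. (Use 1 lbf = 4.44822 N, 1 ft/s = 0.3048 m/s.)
Convert to SI: F = 2341.1 N
P = Fv ⇒ v = P/F = 47000 W/2341.1 N = 20.076 m/s = 65.87 ft/s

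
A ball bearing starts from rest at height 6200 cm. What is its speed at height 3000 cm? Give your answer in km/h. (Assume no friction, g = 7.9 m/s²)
Convert to SI: h₁−h₂ = 32.0 m
mgh₁ = mgh₂ + ½mv² ⇒ v = √(2g(h₁−h₂)) = √(2·7.9·32.0) = 22.4856 m/s = 80.95 km/h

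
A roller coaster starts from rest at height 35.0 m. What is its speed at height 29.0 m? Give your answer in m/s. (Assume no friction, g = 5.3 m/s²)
mgh₁ = mgh₂ + ½mv² ⇒ v = √(2g(h₁−h₂)) = √(2·5.3·6.0) = 7.975 m/s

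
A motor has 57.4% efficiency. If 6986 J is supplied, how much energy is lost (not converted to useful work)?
W_lost = W_in(1 − η) = 6986·(1 − 0.574) = 2976 J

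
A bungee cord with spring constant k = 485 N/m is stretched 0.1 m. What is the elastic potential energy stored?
PE = ½kx² = ½(485)(0.1)² = 2.425 J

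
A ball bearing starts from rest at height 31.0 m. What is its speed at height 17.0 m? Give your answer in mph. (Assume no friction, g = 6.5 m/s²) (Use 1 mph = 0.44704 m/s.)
mgh₁ = mgh₂ + ½mv² ⇒ v = √(2g(h₁−h₂)) = √(2·6.5·14.0) = 13.4907 m/s = 30.18 mph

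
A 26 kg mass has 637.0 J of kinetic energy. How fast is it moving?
v = √(2·KE/m) = √(2·637.0/26) = 7.0 m/s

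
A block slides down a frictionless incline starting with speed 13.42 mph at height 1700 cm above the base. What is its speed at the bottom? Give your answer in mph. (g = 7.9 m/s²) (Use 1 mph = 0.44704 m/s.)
Convert to SI: v₀ = 5.99928 m/s, h = 17.0 m
½mv₀² + mgh = ½mv² ⇒ v = √(v₀² + 2gh) = √(5.99928² + 2·7.9·17.0) = 17.4525 m/s = 39.04 mph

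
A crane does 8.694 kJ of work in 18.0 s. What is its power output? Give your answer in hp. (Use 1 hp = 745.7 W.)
Convert to SI: W = 8694.0 J, t = 18.0 s
P = W/t = 8694.0/18.0 = 483.0 W = 0.6477 hp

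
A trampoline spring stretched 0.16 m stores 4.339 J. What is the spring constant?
k = 2·PE/x² = 2·4.339/(0.16)² = 339.0 N/m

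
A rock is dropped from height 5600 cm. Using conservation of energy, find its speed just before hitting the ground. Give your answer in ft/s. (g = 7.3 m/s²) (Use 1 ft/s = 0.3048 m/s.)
Convert to SI: h = 56.0 m
mgh = ½mv² ⇒ v = √(2gh) = √(2·7.3·56.0) = 28.5937 m/s = 93.81 ft/s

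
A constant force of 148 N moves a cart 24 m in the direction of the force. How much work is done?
W = F·d = (148)(24) = 3552 J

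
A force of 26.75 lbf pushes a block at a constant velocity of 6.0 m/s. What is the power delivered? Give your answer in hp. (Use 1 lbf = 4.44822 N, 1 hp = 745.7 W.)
Convert to SI: F = 118.99 N, v = 6.0 m/s
P = Fv = (118.99)(6.0) = 713.939 W = 0.9574 hp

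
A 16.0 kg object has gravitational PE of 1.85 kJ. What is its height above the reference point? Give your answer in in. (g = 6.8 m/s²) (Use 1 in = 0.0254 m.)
Convert to SI: m = 16.0 kg, PE = 1850.0 J
h = PE/(mg) = 1850.0/(16.0·6.8) = 17.0037 m = 669.4 in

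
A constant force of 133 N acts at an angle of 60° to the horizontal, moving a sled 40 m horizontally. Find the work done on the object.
W = F·d·cosθ = (133)(40)cos(60°) = 2660 J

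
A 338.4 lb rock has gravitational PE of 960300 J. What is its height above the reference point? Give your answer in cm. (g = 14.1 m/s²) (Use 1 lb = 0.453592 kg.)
Convert to SI: m = 153.496 kg, PE = 960300 J
h = PE/(mg) = 960300/(153.496·14.1) = 443.703 m = 44370 cm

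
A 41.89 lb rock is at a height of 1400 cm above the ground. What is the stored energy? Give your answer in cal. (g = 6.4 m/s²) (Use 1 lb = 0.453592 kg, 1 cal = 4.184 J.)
Convert to SI: m = 19.001 kg, h = 14.0 m
PE = mgh = (19.001)(6.4)(14.0) = 1702.49 J = 406.9 cal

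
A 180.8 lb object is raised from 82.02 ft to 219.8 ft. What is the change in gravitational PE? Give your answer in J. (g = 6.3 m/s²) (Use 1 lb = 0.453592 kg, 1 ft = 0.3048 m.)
Convert to SI: m = 82.0094 kg, Δh = 41.9953 m
ΔPE = mgΔh = (82.0094)(6.3)(41.9953) = 21700 J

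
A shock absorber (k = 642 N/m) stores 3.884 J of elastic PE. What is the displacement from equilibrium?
x = √(2·PE/k) = √(2·3.884/642) = 0.11 m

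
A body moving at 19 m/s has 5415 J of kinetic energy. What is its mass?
m = 2·KE/v² = 2·5415/(19)² = 30.0 kg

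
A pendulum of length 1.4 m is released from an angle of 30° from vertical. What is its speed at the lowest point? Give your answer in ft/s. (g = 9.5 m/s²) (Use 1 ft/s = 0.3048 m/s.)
h = L(1 − cosθ) = 1.4(1 − cos30°) = 0.187564 m
v = √(2gh) = √(2·9.5·0.187564) = 1.88778 m/s = 6.194 ft/s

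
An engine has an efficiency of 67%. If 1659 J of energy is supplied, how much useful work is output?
W_out = η·W_in = 0.67·1659 = 1111.53 J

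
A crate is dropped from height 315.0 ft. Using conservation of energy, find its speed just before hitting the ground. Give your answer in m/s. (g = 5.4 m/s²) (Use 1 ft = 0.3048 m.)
Convert to SI: h = 96.012 m
mgh = ½mv² ⇒ v = √(2gh) = √(2·5.4·96.012) = 32.2 m/s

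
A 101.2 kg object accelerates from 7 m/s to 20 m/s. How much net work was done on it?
W = ΔKE = ½m(v₂² − v₁²) = ½(101.2)(20² − 7²) = 17760.6 J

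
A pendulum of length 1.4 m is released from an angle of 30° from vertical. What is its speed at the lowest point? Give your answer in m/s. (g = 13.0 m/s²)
h = L(1 − cosθ) = 1.4(1 − cos30°) = 0.187564 m
v = √(2gh) = √(2·13.0·0.187564) = 2.208 m/s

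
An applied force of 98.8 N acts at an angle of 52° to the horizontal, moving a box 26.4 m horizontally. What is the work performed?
W = F·d·cosθ = (98.8)(26.4)cos(52°) = 1606 J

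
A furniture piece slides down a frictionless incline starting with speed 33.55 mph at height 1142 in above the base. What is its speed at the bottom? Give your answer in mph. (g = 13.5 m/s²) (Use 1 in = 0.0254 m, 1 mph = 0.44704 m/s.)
Convert to SI: v₀ = 14.9982 m/s, h = 29.0068 m
½mv₀² + mgh = ½mv² ⇒ v = √(v₀² + 2gh) = √(14.9982² + 2·13.5·29.0068) = 31.7511 m/s = 71.03 mph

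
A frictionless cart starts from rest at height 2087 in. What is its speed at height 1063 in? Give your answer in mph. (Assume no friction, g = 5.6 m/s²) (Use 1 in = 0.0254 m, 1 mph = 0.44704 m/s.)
Convert to SI: h₁−h₂ = 26.0096 m
mgh₁ = mgh₂ + ½mv² ⇒ v = √(2g(h₁−h₂)) = √(2·5.6·26.0096) = 17.0677 m/s = 38.18 mph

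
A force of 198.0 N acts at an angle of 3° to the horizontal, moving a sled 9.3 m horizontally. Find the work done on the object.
W = F·d·cosθ = (198.0)(9.3)cos(3°) = 1839 J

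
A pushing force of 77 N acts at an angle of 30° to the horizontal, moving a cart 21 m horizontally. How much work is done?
W = F·d·cosθ = (77)(21)cos(30°) = 1400 J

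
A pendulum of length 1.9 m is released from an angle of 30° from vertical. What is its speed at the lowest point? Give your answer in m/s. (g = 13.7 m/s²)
h = L(1 − cosθ) = 1.9(1 − cos30°) = 0.254552 m
v = √(2gh) = √(2·13.7·0.254552) = 2.641 m/s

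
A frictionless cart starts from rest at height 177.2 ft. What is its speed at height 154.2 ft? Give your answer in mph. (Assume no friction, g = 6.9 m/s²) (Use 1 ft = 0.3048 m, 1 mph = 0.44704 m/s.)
Convert to SI: h₁−h₂ = 7.0104 m
mgh₁ = mgh₂ + ½mv² ⇒ v = √(2g(h₁−h₂)) = √(2·6.9·7.0104) = 9.83583 m/s = 22.0 mph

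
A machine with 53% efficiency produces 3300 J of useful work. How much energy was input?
W_in = W_out/η = 3300/0.53 = 6226 J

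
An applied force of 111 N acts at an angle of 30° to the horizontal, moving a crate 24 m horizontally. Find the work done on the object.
W = F·d·cosθ = (111)(24)cos(30°) = 2307 J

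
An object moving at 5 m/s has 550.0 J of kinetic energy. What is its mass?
m = 2·KE/v² = 2·550.0/(5)² = 44.0 kg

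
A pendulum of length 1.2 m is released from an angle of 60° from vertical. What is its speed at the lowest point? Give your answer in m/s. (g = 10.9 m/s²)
h = L(1 − cosθ) = 1.2(1 − cos60°) = 0.6 m
v = √(2gh) = √(2·10.9·0.6) = 3.617 m/s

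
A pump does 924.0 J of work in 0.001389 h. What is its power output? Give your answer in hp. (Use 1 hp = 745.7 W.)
Convert to SI: W = 924.0 J, t = 5.0004 s
P = W/t = 924.0/5.0004 = 184.785 W = 0.2478 hp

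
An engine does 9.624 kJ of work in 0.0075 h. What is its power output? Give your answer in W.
Convert to SI: W = 9624.0 J, t = 27.0 s
P = W/t = 9624.0/27.0 = 356.4 W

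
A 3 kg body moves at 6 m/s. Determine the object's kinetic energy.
KE = ½mv² = ½(3)(6)² = 54.0 J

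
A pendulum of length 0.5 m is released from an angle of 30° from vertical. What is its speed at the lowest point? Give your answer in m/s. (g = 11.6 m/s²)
h = L(1 − cosθ) = 0.5(1 − cos30°) = 0.0669873 m
v = √(2gh) = √(2·11.6·0.0669873) = 1.247 m/s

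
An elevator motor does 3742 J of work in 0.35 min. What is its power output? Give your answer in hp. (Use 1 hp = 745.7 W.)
Convert to SI: W = 3742.0 J, t = 21.0 s
P = W/t = 3742.0/21.0 = 178.19 W = 0.239 hp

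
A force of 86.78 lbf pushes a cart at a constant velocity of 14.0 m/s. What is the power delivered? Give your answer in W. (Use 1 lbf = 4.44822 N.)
Convert to SI: F = 386.017 N, v = 14.0 m/s
P = Fv = (386.017)(14.0) = 5404 W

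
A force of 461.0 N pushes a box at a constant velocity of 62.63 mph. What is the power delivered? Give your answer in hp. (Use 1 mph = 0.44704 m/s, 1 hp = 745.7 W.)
Convert to SI: F = 461.0 N, v = 27.9981 m/s
P = Fv = (461.0)(27.9981) = 12907.1 W = 17.31 hp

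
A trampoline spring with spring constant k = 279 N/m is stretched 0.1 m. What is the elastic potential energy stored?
PE = ½kx² = ½(279)(0.1)² = 1.395 J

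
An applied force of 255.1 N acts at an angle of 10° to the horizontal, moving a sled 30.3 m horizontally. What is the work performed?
W = F·d·cosθ = (255.1)(30.3)cos(10°) = 7612 J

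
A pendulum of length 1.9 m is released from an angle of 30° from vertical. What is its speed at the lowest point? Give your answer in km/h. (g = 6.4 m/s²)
h = L(1 − cosθ) = 1.9(1 − cos30°) = 0.254552 m
v = √(2gh) = √(2·6.4·0.254552) = 1.80507 m/s = 6.498 km/h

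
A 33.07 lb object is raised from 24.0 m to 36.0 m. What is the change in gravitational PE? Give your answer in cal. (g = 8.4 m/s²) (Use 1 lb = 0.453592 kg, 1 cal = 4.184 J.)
Convert to SI: m = 15.0003 kg, Δh = 12.0 m
ΔPE = mgΔh = (15.0003)(8.4)(12.0) = 1512.03 J = 361.4 cal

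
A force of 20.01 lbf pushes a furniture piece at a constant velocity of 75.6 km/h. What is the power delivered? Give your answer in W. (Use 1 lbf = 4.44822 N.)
Convert to SI: F = 89.0089 N, v = 21.0 m/s
P = Fv = (89.0089)(21.0) = 1869 W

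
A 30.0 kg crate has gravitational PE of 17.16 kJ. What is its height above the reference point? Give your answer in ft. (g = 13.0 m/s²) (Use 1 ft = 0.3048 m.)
Convert to SI: m = 30.0 kg, PE = 17160.0 J
h = PE/(mg) = 17160.0/(30.0·13.0) = 44.0 m = 144.4 ft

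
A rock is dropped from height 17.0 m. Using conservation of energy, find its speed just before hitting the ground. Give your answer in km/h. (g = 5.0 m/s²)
mgh = ½mv² ⇒ v = √(2gh) = √(2·5.0·17.0) = 13.0384 m/s = 46.94 km/h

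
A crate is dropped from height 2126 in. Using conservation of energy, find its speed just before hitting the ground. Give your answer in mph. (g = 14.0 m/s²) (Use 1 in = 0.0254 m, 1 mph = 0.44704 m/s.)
Convert to SI: h = 54.0004 m
mgh = ½mv² ⇒ v = √(2gh) = √(2·14.0·54.0004) = 38.8846 m/s = 86.98 mph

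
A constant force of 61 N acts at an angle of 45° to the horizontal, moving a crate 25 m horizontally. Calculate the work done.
W = F·d·cosθ = (61)(25)cos(45°) = 1078 J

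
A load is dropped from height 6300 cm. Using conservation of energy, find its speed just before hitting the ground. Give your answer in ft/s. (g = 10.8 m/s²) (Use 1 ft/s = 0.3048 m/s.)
Convert to SI: h = 63.0 m
mgh = ½mv² ⇒ v = √(2gh) = √(2·10.8·63.0) = 36.889 m/s = 121.0 ft/s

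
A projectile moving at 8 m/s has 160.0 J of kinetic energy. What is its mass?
m = 2·KE/v² = 2·160.0/(8)² = 5.0 kg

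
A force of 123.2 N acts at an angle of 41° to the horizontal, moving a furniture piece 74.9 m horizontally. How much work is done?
W = F·d·cosθ = (123.2)(74.9)cos(41°) = 6964 J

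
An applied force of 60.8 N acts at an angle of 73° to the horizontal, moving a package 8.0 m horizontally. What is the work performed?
W = F·d·cosθ = (60.8)(8.0)cos(73°) = 142.2 J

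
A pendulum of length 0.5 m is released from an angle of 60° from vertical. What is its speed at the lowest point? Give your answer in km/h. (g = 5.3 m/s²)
h = L(1 − cosθ) = 0.5(1 − cos60°) = 0.25 m
v = √(2gh) = √(2·5.3·0.25) = 1.62788 m/s = 5.86 km/h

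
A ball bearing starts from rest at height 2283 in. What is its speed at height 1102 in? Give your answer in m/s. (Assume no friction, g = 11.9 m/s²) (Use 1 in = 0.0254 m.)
Convert to SI: h₁−h₂ = 29.9974 m
mgh₁ = mgh₂ + ½mv² ⇒ v = √(2g(h₁−h₂)) = √(2·11.9·29.9974) = 26.72 m/s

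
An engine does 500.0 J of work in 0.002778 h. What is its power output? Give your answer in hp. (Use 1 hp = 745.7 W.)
Convert to SI: W = 500.0 J, t = 10.0008 s
P = W/t = 500.0/10.0008 = 49.996 W = 0.06705 hp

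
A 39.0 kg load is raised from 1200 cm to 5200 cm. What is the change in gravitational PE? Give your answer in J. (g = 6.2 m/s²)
Convert to SI: m = 39.0 kg, Δh = 40.0 m
ΔPE = mgΔh = (39.0)(6.2)(40.0) = 9672 J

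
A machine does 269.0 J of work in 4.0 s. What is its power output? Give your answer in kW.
P = W/t = 269.0/4.0 = 67.25 W = 0.06725 kW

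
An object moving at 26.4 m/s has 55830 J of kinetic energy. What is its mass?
m = 2·KE/v² = 2·55830/(26.4)² = 160.2 kg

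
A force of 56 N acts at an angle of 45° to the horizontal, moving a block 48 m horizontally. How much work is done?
W = F·d·cosθ = (56)(48)cos(45°) = 1901 J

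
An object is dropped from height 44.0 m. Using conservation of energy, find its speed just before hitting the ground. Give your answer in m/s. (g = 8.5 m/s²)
mgh = ½mv² ⇒ v = √(2gh) = √(2·8.5·44.0) = 27.35 m/s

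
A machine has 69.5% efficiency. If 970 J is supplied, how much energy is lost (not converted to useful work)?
W_lost = W_in(1 − η) = 970·(1 − 0.695) = 295.9 J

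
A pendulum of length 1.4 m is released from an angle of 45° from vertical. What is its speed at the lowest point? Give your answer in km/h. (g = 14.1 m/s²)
h = L(1 − cosθ) = 1.4(1 − cos45°) = 0.410051 m
v = √(2gh) = √(2·14.1·0.410051) = 3.4005 m/s = 12.24 km/h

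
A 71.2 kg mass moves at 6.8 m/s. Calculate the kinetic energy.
KE = ½mv² = ½(71.2)(6.8)² = 1646 J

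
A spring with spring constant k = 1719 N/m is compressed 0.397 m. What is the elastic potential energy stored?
PE = ½kx² = ½(1719)(0.397)² = 135.5 J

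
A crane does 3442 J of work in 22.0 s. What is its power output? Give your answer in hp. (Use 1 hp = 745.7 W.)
P = W/t = 3442.0/22.0 = 156.455 W = 0.2098 hp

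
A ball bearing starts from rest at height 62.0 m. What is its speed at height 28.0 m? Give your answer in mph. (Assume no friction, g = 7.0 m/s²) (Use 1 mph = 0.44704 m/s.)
mgh₁ = mgh₂ + ½mv² ⇒ v = √(2g(h₁−h₂)) = √(2·7.0·34.0) = 21.8174 m/s = 48.8 mph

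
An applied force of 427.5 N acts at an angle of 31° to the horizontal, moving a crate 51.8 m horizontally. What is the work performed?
W = F·d·cosθ = (427.5)(51.8)cos(31°) = 18980 J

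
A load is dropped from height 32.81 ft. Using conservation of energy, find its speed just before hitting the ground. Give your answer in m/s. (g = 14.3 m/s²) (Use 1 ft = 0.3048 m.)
Convert to SI: h = 10.0005 m
mgh = ½mv² ⇒ v = √(2gh) = √(2·14.3·10.0005) = 16.91 m/s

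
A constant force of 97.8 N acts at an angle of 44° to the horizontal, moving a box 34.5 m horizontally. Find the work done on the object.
W = F·d·cosθ = (97.8)(34.5)cos(44°) = 2427 J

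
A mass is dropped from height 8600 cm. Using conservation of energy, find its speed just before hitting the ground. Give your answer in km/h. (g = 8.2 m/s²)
Convert to SI: h = 86.0 m
mgh = ½mv² ⇒ v = √(2gh) = √(2·8.2·86.0) = 37.5553 m/s = 135.2 km/h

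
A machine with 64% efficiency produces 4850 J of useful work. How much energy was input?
W_in = W_out/η = 4850/0.64 = 7578 J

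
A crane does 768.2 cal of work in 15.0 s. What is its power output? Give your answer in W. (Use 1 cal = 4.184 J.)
Convert to SI: W = 3214.15 J, t = 15.0 s
P = W/t = 3214.15/15.0 = 214.3 W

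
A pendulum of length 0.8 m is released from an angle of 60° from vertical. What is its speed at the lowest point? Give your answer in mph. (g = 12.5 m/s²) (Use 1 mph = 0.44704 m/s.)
h = L(1 − cosθ) = 0.8(1 − cos60°) = 0.4 m
v = √(2gh) = √(2·12.5·0.4) = 3.16228 m/s = 7.074 mph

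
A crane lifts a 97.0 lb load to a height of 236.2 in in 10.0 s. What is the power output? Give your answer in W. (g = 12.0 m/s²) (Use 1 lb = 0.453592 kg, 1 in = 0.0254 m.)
Convert to SI: m = 43.9984 kg, h = 5.99948 m, t = 10.0 s
P = mgh/t = (43.9984)(12.0)(5.99948)/10.0 = 316.8 W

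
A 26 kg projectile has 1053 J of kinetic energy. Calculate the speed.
v = √(2·KE/m) = √(2·1053/26) = 9.0 m/s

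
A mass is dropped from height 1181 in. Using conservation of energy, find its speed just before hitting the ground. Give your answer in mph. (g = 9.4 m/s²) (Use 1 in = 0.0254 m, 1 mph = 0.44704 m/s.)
Convert to SI: h = 29.9974 m
mgh = ½mv² ⇒ v = √(2gh) = √(2·9.4·29.9974) = 23.7477 m/s = 53.12 mph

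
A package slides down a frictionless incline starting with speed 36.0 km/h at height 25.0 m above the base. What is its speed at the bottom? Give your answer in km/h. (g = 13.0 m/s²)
Convert to SI: v₀ = 10.0 m/s, h = 25.0 m
½mv₀² + mgh = ½mv² ⇒ v = √(v₀² + 2gh) = √(10.0² + 2·13.0·25.0) = 27.3861 m/s = 98.59 km/h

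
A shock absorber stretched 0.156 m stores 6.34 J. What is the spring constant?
k = 2·PE/x² = 2·6.34/(0.156)² = 521.0 N/m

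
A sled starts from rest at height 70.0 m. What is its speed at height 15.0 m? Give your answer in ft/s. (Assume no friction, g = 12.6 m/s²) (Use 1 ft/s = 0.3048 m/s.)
mgh₁ = mgh₂ + ½mv² ⇒ v = √(2g(h₁−h₂)) = √(2·12.6·55.0) = 37.229 m/s = 122.1 ft/s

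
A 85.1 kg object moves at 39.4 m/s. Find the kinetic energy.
KE = ½mv² = ½(85.1)(39.4)² = 66050 J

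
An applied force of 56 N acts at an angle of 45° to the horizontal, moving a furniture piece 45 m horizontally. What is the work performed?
W = F·d·cosθ = (56)(45)cos(45°) = 1782 J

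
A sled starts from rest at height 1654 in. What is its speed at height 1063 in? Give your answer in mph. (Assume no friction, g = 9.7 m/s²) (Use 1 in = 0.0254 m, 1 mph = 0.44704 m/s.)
Convert to SI: h₁−h₂ = 15.0114 m
mgh₁ = mgh₂ + ½mv² ⇒ v = √(2g(h₁−h₂)) = √(2·9.7·15.0114) = 17.0652 m/s = 38.17 mph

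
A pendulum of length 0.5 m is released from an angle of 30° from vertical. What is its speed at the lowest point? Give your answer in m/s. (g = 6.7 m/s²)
h = L(1 − cosθ) = 0.5(1 − cos30°) = 0.0669873 m
v = √(2gh) = √(2·6.7·0.0669873) = 0.9474 m/s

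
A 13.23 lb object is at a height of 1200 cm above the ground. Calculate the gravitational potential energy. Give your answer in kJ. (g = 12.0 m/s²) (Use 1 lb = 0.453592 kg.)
Convert to SI: m = 6.00102 kg, h = 12.0 m
PE = mgh = (6.00102)(12.0)(12.0) = 864.147 J = 0.8641 kJ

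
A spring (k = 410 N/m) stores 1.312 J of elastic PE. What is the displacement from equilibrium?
x = √(2·PE/k) = √(2·1.312/410) = 0.08 m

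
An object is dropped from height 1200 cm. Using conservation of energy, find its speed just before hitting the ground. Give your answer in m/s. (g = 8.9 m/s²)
Convert to SI: h = 12.0 m
mgh = ½mv² ⇒ v = √(2gh) = √(2·8.9·12.0) = 14.62 m/s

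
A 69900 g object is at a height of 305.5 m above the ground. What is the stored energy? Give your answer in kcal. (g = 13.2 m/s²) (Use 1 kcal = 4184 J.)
Convert to SI: m = 69.9 kg, h = 305.5 m
PE = mgh = (69.9)(13.2)(305.5) = 281879 J = 67.37 kcal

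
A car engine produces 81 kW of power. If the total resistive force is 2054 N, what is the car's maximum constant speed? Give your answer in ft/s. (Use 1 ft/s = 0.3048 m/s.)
P = Fv ⇒ v = P/F = 81000 W/2054.0 N = 39.4352 m/s = 129.4 ft/s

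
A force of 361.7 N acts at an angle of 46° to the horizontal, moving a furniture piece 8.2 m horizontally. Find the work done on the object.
W = F·d·cosθ = (361.7)(8.2)cos(46°) = 2060 J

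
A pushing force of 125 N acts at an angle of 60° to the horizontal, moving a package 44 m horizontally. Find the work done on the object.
W = F·d·cosθ = (125)(44)cos(60°) = 2750 J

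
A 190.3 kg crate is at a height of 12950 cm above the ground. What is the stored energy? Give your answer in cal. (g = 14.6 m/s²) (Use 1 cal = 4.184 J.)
Convert to SI: m = 190.3 kg, h = 129.5 m
PE = mgh = (190.3)(14.6)(129.5) = 359800 J = 85990 cal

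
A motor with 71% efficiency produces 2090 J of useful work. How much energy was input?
W_in = W_out/η = 2090/0.71 = 2944 J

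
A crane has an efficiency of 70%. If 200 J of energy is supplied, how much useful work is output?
W_out = η·W_in = 0.7·200 = 140.0 J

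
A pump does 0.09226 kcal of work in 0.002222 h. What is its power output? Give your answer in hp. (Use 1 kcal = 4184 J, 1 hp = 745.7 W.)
Convert to SI: W = 386.016 J, t = 7.9992 s
P = W/t = 386.016/7.9992 = 48.2568 W = 0.06471 hp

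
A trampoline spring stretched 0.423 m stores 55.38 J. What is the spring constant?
k = 2·PE/x² = 2·55.38/(0.423)² = 619.0 N/m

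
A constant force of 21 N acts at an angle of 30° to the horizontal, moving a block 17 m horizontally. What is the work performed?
W = F·d·cosθ = (21)(17)cos(30°) = 309.2 J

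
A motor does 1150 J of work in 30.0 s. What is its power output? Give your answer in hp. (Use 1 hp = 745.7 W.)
P = W/t = 1150.0/30.0 = 38.3333 W = 0.05141 hp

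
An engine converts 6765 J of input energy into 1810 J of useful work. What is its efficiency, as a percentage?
η = W_out/W_in = 1810/6765 = 26.76%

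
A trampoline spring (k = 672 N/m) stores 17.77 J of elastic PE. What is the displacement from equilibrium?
x = √(2·PE/k) = √(2·17.77/672) = 0.23 m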